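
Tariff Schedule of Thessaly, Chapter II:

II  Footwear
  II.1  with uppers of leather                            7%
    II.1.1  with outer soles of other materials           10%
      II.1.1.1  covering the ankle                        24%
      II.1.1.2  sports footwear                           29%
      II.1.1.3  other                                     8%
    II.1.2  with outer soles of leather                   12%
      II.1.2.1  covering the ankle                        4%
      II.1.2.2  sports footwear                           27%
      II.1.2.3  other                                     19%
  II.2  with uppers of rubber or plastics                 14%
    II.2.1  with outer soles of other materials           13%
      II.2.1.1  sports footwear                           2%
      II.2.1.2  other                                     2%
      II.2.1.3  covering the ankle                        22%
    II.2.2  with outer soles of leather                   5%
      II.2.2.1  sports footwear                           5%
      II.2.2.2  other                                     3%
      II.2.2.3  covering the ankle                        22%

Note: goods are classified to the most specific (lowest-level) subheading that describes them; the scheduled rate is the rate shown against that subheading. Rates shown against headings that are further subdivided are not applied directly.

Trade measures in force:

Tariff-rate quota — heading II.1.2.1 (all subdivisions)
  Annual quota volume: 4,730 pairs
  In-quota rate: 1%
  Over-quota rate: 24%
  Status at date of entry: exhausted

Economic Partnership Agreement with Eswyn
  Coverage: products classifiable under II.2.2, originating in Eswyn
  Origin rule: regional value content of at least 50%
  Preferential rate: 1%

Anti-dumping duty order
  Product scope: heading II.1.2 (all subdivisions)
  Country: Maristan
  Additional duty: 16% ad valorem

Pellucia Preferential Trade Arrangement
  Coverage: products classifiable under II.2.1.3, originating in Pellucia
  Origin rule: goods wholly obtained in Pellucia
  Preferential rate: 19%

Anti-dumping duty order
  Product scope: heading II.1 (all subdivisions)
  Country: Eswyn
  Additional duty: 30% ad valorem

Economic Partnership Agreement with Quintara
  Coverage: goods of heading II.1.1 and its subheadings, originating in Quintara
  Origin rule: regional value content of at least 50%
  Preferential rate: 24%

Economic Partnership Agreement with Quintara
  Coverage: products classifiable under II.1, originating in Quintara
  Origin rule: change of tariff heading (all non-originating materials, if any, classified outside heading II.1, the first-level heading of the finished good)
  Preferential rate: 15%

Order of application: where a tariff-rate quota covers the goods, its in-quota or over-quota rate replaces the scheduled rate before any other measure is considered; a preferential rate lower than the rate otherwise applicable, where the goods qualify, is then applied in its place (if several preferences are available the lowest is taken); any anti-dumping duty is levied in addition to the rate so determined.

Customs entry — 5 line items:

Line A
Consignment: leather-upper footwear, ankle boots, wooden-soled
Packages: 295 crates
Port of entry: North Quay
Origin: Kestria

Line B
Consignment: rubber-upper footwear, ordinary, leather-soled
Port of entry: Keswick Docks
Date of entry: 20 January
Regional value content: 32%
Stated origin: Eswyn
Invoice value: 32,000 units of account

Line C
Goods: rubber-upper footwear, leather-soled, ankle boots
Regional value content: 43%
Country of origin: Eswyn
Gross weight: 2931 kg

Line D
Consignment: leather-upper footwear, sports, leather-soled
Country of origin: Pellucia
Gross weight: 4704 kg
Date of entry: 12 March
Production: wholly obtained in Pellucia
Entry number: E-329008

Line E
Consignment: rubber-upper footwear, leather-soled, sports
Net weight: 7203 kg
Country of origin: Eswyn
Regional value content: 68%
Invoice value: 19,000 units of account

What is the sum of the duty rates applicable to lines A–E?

Line A: leather-upper → II.1; wooden-soled → II.1.1; ankle boots → II.1.1.1. Scheduled 24%. No special measure applies. → 24%.
Line B: rubber-upper → II.2; leather-soled → II.2.2; ordinary → II.2.2.2. Scheduled 3%. Eswyn agreement on II.2.2: RVC < 50%. → 3%.
Line C: rubber-upper → II.2; leather-soled → II.2.2; ankle boots → II.2.2.3. Scheduled 22%. Eswyn agreement on II.2.2: RVC < 50%. → 22%.
Line D: leather-upper → II.1; leather-soled → II.1.2; sports → II.1.2.2. Scheduled 27%. Pellucia agreement on II.2.1.3: II.1.2.2 not covered. → 27%.
Line E: rubber-upper → II.2; leather-soled → II.2.2; sports → II.2.2.1. Scheduled 5%. Eswyn agreement on II.2.2: RVC ≥ 50% → 1% available; preferential 1%. → 1%.
Sum: 24% + 3% + 22% + 27% + 1% = 77%.

77%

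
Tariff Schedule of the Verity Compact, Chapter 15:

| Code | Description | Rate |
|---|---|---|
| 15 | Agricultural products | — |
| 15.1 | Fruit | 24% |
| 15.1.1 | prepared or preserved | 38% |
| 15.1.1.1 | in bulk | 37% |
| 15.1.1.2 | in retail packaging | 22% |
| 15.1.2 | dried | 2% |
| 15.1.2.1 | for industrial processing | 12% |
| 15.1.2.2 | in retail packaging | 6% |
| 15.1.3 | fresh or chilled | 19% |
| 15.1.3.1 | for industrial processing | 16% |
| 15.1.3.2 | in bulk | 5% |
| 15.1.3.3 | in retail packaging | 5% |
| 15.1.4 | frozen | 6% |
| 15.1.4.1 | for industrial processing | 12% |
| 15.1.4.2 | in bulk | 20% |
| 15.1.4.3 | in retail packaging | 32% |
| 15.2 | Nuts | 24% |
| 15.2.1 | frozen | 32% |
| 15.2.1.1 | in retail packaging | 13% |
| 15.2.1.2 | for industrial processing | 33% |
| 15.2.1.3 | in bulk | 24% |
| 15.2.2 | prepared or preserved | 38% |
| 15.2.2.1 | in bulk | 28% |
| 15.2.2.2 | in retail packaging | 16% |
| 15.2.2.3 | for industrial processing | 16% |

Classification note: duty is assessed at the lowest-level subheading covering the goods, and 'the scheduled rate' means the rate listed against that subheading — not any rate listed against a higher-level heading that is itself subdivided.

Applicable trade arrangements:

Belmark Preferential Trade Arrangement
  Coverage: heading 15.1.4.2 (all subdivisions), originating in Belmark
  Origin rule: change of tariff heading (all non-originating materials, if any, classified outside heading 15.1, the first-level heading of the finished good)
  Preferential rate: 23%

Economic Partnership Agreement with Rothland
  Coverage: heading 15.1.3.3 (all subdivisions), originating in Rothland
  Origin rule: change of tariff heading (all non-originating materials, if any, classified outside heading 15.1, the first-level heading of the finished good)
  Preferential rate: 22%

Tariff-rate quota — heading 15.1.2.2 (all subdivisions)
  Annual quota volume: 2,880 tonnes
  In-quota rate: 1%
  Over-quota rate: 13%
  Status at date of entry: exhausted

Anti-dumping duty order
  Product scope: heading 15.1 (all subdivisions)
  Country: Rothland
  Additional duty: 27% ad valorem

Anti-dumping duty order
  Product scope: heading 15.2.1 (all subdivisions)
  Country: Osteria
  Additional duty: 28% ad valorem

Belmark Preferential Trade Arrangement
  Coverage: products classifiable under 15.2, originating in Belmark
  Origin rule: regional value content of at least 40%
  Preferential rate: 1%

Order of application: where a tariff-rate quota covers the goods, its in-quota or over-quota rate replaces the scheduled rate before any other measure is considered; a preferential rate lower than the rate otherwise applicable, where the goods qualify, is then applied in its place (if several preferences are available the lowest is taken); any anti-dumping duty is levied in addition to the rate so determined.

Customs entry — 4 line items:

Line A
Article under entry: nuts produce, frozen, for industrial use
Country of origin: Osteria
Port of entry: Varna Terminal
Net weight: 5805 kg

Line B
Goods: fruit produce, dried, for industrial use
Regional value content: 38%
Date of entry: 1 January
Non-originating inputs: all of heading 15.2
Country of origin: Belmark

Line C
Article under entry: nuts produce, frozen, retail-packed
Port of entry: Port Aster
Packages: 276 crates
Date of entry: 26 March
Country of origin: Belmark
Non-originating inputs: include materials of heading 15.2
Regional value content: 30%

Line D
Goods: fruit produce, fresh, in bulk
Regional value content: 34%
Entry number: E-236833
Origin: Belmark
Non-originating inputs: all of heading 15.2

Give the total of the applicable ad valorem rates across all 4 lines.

91%

Line A: nuts → 15.2; frozen → 15.2.1; for industrial use → 15.2.1.2. Scheduled 33%. anti-dumping (Osteria, 15.2.1): +28%; total 33% + 28% = 61%. → 61%.
Line B: fruit → 15.1; dried → 15.1.2; for industrial use → 15.1.2.1. Scheduled 12%. Belmark agreement on 15.1.4.2: 15.1.2.1 not covered; Belmark agreement on 15.2: 15.1.2.1 not covered. → 12%.
Line C: nuts → 15.2; frozen → 15.2.1; retail-packed → 15.2.1.1. Scheduled 13%. Belmark agreement on 15.1.4.2: 15.2.1.1 not covered; Belmark agreement on 15.2: RVC < 40%. → 13%.
Line D: fruit → 15.1; fresh → 15.1.3; in bulk → 15.1.3.2. Scheduled 5%. Belmark agreement on 15.1.4.2: 15.1.3.2 not covered; Belmark agreement on 15.2: 15.1.3.2 not covered. → 5%.
Sum: 61% + 12% + 13% + 5% = 91%.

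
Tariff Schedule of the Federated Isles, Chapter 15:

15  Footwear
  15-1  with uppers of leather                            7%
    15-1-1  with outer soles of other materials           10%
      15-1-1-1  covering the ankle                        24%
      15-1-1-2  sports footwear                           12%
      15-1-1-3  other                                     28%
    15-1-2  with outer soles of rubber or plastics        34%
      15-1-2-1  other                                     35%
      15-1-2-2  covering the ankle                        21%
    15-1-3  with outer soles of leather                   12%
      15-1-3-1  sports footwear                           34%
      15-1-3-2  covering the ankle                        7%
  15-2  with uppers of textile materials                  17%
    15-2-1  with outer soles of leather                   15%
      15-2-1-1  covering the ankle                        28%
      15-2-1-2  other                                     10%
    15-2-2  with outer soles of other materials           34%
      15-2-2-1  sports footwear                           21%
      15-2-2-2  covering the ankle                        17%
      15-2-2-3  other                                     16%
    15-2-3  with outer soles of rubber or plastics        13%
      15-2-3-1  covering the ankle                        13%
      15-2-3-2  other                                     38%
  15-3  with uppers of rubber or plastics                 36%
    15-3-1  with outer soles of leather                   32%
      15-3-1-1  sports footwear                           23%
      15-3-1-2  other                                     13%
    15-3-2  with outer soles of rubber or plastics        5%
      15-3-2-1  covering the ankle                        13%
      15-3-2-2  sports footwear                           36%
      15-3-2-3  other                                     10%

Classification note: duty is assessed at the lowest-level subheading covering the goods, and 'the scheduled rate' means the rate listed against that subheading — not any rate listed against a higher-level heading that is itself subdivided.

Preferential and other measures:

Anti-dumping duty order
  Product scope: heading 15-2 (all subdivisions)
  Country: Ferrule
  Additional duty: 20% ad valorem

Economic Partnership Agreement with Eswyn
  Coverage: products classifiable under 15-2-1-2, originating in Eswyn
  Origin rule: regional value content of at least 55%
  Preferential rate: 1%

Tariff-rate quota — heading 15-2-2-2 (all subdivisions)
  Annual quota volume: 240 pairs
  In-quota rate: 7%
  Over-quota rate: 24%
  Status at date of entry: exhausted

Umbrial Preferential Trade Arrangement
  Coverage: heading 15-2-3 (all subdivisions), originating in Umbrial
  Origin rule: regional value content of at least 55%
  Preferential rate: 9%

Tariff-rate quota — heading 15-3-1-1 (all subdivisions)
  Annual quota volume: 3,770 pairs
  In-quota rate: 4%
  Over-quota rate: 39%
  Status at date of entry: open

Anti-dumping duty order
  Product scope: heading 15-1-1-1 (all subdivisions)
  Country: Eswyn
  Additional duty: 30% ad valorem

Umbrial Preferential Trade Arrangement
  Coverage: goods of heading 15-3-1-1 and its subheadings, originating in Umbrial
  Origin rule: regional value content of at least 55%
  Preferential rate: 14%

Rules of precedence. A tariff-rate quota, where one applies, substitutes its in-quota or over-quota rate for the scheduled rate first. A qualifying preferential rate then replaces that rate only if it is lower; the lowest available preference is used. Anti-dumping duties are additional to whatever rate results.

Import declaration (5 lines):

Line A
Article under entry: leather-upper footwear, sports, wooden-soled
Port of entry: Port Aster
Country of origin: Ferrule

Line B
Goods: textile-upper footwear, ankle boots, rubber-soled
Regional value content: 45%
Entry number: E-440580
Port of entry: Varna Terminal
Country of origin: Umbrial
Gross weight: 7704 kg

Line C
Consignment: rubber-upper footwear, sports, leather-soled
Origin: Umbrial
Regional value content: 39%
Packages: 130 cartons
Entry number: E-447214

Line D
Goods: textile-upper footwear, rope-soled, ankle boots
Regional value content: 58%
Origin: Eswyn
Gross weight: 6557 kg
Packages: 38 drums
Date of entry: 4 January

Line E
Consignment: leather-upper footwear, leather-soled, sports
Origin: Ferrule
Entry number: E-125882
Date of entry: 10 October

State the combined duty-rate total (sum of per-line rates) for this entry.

Line A: leather-upper → 15-1; wooden-soled → 15-1-1; sports → 15-1-1-2. Scheduled 12%. No special measure applies. → 12%.
Line B: textile-upper → 15-2; rubber-soled → 15-2-3; ankle boots → 15-2-3-1. Scheduled 13%. Umbrial agreement on 15-2-3: RVC < 55%; Umbrial agreement on 15-3-1-1: 15-2-3-1 not covered. → 13%.
Line C: rubber-upper → 15-3; leather-soled → 15-3-1; sports → 15-3-1-1. Scheduled 23%. quota on 15-3-1-1 open → in-quota 4%; Umbrial agreement on 15-2-3: 15-3-1-1 not covered; Umbrial agreement on 15-3-1-1: RVC < 55%. → 4%.
Line D: textile-upper → 15-2; rope-soled → 15-2-2; ankle boots → 15-2-2-2. Scheduled 17%. quota on 15-2-2-2 exhausted → over-quota 24%; Eswyn agreement on 15-2-1-2: 15-2-2-2 not covered. → 24%.
Line E: leather-upper → 15-1; leather-soled → 15-1-3; sports → 15-1-3-1. Scheduled 34%. No special measure applies. → 34%.
Sum: 12% + 13% + 4% + 24% + 34% = 87%.

87%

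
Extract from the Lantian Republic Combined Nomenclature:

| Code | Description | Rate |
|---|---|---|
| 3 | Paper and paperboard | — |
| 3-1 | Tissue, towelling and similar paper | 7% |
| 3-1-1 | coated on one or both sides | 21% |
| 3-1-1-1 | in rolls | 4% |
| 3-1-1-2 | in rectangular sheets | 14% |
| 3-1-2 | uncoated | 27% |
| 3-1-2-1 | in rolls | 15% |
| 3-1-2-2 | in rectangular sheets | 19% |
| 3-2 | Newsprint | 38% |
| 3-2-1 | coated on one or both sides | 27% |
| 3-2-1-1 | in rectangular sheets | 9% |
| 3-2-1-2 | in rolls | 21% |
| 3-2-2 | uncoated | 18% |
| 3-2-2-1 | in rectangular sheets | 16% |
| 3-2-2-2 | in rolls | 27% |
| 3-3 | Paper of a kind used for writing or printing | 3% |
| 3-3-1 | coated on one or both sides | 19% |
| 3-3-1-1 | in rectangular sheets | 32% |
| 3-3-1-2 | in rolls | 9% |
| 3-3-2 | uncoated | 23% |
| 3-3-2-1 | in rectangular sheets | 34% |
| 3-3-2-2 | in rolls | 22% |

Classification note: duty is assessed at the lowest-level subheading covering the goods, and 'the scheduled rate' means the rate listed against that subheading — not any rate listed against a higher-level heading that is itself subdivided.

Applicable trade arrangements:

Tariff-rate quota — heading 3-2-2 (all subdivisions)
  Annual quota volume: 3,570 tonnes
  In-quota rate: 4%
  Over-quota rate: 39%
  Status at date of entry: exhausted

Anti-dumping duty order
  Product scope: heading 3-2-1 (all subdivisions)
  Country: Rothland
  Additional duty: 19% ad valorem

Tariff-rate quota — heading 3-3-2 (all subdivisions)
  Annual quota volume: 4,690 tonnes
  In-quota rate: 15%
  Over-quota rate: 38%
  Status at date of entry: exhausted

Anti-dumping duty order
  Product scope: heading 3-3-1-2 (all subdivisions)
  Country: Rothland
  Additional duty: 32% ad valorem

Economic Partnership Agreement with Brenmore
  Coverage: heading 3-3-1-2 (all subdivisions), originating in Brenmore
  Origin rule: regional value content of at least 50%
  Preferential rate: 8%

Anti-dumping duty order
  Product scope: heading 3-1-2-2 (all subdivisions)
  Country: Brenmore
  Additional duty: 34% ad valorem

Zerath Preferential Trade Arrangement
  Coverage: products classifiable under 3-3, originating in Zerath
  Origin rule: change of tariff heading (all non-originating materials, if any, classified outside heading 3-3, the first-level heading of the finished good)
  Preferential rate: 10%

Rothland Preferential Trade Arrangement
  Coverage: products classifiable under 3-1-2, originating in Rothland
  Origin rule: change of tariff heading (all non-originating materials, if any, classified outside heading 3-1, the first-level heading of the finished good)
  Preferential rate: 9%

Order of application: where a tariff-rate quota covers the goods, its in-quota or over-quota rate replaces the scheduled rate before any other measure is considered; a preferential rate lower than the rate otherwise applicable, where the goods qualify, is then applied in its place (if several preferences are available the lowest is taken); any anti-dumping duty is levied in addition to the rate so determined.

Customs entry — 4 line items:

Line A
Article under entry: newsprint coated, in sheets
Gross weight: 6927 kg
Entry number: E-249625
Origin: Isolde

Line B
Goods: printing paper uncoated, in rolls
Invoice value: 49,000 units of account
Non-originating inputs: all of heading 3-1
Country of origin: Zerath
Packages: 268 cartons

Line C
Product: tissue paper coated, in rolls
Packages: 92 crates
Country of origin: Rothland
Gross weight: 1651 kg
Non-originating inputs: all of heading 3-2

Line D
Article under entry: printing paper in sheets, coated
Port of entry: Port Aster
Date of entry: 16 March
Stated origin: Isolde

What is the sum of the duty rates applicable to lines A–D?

55%

Line A: newsprint → 3-2; coated → 3-2-1; in sheets → 3-2-1-1. Scheduled 9%. No special measure applies. → 9%.
Line B: printing paper → 3-3; uncoated → 3-3-2; in rolls → 3-3-2-2. Scheduled 22%. quota on 3-3-2 exhausted → over-quota 38%; Zerath agreement on 3-3: CTH met → 10% available; preferential 10%. → 10%.
Line C: tissue paper → 3-1; coated → 3-1-1; in rolls → 3-1-1-1. Scheduled 4%. Rothland agreement on 3-1-2: 3-1-1-1 not covered. → 4%.
Line D: printing paper → 3-3; coated → 3-3-1; in sheets → 3-3-1-1. Scheduled 32%. No special measure applies. → 32%.
Sum: 9% + 10% + 4% + 32% = 55%.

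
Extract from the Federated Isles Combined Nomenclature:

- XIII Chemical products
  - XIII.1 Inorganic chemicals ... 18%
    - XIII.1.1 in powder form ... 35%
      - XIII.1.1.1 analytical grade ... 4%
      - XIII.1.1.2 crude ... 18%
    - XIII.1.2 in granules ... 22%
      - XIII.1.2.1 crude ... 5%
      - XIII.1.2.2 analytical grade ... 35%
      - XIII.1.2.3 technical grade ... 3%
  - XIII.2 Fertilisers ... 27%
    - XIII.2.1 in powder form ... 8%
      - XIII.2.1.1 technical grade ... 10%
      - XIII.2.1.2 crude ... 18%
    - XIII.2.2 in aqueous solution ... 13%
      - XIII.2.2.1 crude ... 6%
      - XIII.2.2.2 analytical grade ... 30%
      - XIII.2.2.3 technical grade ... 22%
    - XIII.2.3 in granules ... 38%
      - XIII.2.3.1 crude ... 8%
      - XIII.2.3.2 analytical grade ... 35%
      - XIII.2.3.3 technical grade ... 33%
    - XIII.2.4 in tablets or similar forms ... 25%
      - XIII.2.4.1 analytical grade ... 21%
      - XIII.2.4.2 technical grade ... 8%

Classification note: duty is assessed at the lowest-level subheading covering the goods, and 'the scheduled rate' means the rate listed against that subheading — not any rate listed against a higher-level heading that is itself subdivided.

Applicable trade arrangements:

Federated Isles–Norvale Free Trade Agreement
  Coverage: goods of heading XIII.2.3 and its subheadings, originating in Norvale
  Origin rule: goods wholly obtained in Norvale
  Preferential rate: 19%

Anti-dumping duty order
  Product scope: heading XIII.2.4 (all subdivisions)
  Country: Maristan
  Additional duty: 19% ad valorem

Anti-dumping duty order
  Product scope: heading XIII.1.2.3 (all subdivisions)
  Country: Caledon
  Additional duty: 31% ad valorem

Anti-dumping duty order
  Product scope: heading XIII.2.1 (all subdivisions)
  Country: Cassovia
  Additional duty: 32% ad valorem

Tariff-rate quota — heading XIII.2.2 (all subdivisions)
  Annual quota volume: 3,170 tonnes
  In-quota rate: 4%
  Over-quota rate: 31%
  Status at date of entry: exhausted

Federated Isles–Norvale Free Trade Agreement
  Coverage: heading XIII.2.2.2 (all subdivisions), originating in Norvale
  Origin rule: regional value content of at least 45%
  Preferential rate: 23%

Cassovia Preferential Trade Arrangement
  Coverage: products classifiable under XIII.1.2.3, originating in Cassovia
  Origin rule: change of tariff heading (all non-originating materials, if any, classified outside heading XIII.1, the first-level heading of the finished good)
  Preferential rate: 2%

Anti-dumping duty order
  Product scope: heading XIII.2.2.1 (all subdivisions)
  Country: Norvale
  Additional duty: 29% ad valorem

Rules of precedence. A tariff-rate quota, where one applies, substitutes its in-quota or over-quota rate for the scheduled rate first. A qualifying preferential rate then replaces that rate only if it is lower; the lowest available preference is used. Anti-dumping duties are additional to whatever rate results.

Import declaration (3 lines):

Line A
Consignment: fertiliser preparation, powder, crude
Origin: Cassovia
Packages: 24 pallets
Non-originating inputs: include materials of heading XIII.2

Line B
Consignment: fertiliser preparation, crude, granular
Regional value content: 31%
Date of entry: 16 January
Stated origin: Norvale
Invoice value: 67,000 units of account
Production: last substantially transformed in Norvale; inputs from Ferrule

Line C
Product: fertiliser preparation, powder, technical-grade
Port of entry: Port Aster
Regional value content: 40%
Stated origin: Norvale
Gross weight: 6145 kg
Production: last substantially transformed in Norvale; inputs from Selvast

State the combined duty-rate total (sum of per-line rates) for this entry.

68%

Line A: fertiliser → XIII.2; powder → XIII.2.1; crude → XIII.2.1.2. Scheduled 18%. Cassovia agreement on XIII.1.2.3: XIII.2.1.2 not covered; anti-dumping (Cassovia, XIII.2.1): +32%; total 18% + 32% = 50%. → 50%.
Line B: fertiliser → XIII.2; granular → XIII.2.3; crude → XIII.2.3.1. Scheduled 8%. Norvale agreement on XIII.2.3: not wholly obtained; Norvale agreement on XIII.2.2.2: XIII.2.3.1 not covered. → 8%.
Line C: fertiliser → XIII.2; powder → XIII.2.1; technical-grade → XIII.2.1.1. Scheduled 10%. Norvale agreement on XIII.2.3: XIII.2.1.1 not covered; Norvale agreement on XIII.2.2.2: XIII.2.1.1 not covered. → 10%.
Sum: 50% + 8% + 10% = 68%.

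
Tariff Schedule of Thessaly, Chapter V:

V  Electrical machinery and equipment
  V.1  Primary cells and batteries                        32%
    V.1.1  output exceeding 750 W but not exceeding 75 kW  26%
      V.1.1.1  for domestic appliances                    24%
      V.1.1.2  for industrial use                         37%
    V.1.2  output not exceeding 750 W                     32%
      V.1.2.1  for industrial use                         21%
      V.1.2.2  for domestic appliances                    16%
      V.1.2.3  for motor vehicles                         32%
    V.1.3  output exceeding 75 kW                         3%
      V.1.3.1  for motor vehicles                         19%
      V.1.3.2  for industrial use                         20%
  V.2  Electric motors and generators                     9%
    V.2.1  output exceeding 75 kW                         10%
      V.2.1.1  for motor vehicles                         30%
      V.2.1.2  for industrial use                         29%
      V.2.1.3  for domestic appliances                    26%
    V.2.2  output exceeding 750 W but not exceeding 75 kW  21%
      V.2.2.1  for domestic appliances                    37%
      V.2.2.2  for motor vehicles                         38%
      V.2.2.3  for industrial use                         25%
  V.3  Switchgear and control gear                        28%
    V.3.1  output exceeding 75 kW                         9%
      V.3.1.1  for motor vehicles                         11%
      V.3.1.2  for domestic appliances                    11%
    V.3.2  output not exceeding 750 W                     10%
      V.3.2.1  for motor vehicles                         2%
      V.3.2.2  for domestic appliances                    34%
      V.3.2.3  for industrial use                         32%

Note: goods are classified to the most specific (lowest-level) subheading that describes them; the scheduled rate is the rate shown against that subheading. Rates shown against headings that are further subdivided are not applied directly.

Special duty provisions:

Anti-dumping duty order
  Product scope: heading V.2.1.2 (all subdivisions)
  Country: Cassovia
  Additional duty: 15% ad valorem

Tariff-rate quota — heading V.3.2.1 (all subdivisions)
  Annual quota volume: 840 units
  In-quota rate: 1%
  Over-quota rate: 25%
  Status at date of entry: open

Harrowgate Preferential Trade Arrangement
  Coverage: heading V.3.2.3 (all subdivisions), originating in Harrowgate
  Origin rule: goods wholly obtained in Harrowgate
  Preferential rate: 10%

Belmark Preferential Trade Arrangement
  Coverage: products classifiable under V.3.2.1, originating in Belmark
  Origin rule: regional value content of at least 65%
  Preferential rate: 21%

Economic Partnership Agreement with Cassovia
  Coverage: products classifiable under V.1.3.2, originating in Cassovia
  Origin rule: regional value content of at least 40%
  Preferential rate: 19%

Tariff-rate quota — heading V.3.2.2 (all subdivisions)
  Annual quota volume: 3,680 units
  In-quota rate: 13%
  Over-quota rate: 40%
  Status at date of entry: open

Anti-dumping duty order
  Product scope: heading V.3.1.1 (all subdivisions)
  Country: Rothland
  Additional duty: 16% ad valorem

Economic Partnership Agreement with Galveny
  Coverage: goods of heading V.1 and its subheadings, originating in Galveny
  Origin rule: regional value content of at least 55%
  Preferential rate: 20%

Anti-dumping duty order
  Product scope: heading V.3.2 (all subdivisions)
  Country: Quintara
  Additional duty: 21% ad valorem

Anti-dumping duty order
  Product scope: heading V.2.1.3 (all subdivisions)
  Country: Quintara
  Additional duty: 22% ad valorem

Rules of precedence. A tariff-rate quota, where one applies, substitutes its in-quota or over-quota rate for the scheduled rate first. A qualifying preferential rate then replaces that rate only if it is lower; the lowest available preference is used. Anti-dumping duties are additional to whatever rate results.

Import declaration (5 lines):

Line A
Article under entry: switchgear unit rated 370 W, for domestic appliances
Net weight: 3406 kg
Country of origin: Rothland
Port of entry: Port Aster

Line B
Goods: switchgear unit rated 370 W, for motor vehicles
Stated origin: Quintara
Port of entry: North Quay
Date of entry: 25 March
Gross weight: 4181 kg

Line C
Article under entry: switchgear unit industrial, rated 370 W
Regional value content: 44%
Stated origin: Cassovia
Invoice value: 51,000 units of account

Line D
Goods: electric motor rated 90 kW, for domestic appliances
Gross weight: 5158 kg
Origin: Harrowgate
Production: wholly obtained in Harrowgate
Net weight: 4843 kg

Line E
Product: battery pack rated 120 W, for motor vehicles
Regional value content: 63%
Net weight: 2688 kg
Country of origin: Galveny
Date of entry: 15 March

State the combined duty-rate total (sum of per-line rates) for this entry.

Line A: switchgear unit → V.3; rated 370 W → V.3.2; for domestic appliances → V.3.2.2. Scheduled 34%. quota on V.3.2.2 open → in-quota 13%. → 13%.
Line B: switchgear unit → V.3; rated 370 W → V.3.2; for motor vehicles → V.3.2.1. Scheduled 2%. quota on V.3.2.1 open → in-quota 1%; anti-dumping (Quintara, V.3.2): +21%; total 1% + 21% = 22%. → 22%.
Line C: switchgear unit → V.3; rated 370 W → V.3.2; industrial → V.3.2.3. Scheduled 32%. Cassovia agreement on V.1.3.2: V.3.2.3 not covered. → 32%.
Line D: electric motor → V.2; rated 90 kW → V.2.1; for domestic appliances → V.2.1.3. Scheduled 26%. Harrowgate agreement on V.3.2.3: V.2.1.3 not covered. → 26%.
Line E: battery pack → V.1; rated 120 W → V.1.2; for motor vehicles → V.1.2.3. Scheduled 32%. Galveny agreement on V.1: RVC ≥ 55% → 20% available; preferential 20%. → 20%.
Sum: 13% + 22% + 32% + 26% + 20% = 113%.

113%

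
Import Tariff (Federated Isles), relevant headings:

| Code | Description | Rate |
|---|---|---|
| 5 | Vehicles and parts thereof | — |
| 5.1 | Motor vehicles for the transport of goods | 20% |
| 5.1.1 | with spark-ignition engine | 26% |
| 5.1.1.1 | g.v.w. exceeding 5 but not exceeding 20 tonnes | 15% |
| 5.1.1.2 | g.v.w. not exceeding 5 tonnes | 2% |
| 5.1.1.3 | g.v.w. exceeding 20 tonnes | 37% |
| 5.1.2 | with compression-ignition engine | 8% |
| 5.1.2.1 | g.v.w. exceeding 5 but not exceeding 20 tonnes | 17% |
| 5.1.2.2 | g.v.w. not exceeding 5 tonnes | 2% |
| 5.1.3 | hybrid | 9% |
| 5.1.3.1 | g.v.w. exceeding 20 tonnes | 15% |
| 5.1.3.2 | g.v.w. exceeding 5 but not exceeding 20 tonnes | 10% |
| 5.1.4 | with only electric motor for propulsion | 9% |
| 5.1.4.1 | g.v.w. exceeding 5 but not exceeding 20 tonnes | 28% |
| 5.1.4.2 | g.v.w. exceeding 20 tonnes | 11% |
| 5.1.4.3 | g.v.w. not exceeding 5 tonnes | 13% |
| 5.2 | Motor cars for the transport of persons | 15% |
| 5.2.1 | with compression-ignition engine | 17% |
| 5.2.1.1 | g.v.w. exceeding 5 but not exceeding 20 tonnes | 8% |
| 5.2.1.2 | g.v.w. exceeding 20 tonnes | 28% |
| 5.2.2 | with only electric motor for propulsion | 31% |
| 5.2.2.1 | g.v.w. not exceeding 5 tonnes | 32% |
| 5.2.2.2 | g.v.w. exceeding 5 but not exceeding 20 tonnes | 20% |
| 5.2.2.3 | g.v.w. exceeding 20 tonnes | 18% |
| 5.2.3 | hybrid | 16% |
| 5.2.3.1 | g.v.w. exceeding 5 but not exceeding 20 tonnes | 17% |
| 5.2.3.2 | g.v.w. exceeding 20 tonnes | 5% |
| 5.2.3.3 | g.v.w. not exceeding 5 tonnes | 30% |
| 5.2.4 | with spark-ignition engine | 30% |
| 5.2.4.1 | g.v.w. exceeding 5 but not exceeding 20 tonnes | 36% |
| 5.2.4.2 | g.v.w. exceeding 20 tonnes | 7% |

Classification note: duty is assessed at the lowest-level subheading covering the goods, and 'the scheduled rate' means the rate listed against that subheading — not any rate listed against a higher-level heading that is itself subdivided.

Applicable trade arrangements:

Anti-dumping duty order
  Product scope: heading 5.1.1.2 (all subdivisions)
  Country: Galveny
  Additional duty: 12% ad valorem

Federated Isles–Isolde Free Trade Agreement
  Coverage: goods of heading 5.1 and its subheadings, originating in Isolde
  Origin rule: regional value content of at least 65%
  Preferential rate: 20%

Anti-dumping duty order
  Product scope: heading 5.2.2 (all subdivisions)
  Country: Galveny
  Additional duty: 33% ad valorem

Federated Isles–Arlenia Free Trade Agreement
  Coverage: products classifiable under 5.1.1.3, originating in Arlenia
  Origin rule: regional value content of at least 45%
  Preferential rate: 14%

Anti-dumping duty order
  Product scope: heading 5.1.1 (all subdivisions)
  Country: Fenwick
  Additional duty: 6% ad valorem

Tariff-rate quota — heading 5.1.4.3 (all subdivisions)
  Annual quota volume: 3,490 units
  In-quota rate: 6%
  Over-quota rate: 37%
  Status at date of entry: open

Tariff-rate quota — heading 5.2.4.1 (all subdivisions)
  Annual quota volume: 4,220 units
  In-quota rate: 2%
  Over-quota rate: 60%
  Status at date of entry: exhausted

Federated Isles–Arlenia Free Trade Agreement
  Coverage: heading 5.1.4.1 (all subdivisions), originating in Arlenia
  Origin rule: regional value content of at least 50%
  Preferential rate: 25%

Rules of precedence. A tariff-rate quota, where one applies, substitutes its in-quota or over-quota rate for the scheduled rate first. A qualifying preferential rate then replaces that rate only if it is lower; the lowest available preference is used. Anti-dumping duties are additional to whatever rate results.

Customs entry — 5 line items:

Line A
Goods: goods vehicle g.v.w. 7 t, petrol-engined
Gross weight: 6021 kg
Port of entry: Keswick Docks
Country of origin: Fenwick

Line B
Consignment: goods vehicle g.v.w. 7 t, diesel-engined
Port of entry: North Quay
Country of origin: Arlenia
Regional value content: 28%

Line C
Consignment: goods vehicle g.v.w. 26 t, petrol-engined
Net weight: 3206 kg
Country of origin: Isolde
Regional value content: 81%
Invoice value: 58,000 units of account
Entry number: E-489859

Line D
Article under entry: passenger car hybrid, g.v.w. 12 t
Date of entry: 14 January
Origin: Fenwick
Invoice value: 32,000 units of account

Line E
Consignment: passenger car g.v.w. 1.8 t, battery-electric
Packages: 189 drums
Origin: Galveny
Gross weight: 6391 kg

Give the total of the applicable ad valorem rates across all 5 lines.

Line A: goods vehicle → 5.1; petrol-engined → 5.1.1; g.v.w. 7 t → 5.1.1.1. Scheduled 15%. anti-dumping (Fenwick, 5.1.1): +6%; total 15% + 6% = 21%. → 21%.
Line B: goods vehicle → 5.1; diesel-engined → 5.1.2; g.v.w. 7 t → 5.1.2.1. Scheduled 17%. Arlenia agreement on 5.1.1.3: 5.1.2.1 not covered; Arlenia agreement on 5.1.4.1: 5.1.2.1 not covered. → 17%.
Line C: goods vehicle → 5.1; petrol-engined → 5.1.1; g.v.w. 26 t → 5.1.1.3. Scheduled 37%. Isolde agreement on 5.1: RVC ≥ 65% → 20% available; preferential 20%. → 20%.
Line D: passenger car → 5.2; hybrid → 5.2.3; g.v.w. 12 t → 5.2.3.1. Scheduled 17%. No special measure applies. → 17%.
Line E: passenger car → 5.2; battery-electric → 5.2.2; g.v.w. 1.8 t → 5.2.2.1. Scheduled 32%. anti-dumping (Galveny, 5.2.2): +33%; total 32% + 33% = 65%. → 65%.
Sum: 21% + 17% + 20% + 17% + 65% = 140%.

140%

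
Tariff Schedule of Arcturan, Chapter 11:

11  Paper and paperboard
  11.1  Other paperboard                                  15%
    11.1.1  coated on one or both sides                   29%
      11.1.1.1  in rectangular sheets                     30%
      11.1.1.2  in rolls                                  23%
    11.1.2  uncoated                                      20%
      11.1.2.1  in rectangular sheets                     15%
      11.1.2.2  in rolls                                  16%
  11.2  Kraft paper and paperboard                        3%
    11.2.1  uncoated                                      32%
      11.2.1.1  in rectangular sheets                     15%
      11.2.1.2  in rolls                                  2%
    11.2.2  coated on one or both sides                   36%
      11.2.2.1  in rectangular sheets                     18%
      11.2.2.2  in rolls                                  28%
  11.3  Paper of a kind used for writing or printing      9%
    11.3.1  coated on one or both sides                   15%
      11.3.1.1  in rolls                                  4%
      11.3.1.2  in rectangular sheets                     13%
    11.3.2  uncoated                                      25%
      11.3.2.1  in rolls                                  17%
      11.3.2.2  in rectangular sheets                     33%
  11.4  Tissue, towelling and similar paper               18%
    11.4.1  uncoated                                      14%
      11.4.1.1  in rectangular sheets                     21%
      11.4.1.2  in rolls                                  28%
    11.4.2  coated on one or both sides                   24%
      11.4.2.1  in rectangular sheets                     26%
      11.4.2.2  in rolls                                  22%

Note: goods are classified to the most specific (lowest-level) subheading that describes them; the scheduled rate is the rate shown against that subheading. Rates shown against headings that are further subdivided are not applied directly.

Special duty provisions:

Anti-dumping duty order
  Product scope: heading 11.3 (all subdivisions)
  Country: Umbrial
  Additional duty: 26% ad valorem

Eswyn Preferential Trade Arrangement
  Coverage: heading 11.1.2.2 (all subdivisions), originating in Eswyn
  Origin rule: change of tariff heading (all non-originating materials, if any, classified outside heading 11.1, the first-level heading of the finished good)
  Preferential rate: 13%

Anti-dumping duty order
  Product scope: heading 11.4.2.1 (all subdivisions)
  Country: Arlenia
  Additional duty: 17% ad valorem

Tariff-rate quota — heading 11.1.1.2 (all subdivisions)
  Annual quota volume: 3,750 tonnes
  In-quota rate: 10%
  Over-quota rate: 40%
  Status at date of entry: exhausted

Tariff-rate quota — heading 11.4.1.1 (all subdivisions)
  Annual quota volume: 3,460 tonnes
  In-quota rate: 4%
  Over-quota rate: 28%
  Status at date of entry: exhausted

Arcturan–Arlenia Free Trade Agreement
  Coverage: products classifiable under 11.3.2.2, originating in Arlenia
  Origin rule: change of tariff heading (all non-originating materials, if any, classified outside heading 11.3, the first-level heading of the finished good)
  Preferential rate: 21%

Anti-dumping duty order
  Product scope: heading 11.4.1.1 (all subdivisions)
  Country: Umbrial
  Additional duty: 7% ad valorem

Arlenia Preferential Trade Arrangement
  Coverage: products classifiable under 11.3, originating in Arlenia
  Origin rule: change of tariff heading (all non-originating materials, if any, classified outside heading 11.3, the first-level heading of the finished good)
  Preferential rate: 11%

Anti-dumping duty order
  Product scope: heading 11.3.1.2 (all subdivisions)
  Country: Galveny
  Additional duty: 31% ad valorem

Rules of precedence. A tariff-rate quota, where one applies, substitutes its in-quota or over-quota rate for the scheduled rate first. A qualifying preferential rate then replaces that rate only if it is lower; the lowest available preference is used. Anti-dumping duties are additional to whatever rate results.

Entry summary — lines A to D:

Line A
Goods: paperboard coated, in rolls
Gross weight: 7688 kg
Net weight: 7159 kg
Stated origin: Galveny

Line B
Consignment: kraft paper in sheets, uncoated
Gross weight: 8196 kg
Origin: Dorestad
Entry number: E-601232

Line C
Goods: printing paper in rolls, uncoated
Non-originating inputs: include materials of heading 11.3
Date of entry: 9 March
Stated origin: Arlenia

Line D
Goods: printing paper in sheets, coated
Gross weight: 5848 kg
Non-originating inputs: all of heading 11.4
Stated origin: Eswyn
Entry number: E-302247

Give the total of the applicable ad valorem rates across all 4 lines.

Line A: paperboard → 11.1; coated → 11.1.1; in rolls → 11.1.1.2. Scheduled 23%. quota on 11.1.1.2 exhausted → over-quota 40%. → 40%.
Line B: kraft paper → 11.2; uncoated → 11.2.1; in sheets → 11.2.1.1. Scheduled 15%. No special measure applies. → 15%.
Line C: printing paper → 11.3; uncoated → 11.3.2; in rolls → 11.3.2.1. Scheduled 17%. Arlenia agreement on 11.3.2.2: 11.3.2.1 not covered; Arlenia agreement on 11.3: CTH not met. → 17%.
Line D: printing paper → 11.3; coated → 11.3.1; in sheets → 11.3.1.2. Scheduled 13%. Eswyn agreement on 11.1.2.2: 11.3.1.2 not covered. → 13%.
Sum: 40% + 15% + 17% + 13% = 85%.

85%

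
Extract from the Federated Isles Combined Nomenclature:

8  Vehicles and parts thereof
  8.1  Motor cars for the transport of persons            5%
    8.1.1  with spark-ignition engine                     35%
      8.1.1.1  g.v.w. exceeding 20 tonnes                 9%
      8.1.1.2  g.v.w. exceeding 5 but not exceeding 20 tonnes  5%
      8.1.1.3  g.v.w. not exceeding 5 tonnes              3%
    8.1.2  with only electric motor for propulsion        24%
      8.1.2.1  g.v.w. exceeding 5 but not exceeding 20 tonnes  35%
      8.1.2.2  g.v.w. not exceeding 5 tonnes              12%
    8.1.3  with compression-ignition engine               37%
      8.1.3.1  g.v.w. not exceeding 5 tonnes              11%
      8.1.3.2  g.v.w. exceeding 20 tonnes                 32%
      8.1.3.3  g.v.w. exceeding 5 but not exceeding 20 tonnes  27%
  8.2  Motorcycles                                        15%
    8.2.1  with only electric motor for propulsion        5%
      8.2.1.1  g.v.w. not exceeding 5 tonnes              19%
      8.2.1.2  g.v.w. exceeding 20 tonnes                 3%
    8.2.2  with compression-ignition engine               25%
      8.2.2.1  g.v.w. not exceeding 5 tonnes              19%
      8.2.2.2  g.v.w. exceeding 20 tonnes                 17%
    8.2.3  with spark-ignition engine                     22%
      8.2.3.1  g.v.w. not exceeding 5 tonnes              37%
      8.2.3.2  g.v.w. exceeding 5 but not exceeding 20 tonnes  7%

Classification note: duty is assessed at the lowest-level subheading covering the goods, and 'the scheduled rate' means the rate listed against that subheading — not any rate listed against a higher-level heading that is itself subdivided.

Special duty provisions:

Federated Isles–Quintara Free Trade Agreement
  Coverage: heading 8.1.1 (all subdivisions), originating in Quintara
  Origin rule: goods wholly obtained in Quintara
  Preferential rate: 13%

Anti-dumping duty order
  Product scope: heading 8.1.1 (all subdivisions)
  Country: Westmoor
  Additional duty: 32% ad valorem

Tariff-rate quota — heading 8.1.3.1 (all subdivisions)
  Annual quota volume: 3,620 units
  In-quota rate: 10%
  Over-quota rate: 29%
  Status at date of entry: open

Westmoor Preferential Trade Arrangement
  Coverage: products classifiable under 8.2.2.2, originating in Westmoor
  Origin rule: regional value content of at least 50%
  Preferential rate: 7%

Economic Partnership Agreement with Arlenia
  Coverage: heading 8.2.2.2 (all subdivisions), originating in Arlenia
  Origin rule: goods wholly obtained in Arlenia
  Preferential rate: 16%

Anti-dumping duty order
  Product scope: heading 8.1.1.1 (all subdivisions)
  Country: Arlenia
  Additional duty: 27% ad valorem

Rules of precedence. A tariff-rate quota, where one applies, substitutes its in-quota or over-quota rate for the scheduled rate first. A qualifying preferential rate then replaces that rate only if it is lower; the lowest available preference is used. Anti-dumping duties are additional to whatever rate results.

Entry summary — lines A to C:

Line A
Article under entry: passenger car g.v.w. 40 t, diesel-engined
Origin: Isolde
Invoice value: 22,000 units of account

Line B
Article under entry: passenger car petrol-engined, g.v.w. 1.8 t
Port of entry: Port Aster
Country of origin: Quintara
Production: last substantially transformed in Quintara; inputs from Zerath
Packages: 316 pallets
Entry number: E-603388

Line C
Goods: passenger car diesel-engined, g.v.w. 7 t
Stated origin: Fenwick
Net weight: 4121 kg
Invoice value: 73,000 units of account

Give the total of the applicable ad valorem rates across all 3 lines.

62%

Line A: passenger car → 8.1; diesel-engined → 8.1.3; g.v.w. 40 t → 8.1.3.2. Scheduled 32%. No special measure applies. → 32%.
Line B: passenger car → 8.1; petrol-engined → 8.1.1; g.v.w. 1.8 t → 8.1.1.3. Scheduled 3%. Quintara agreement on 8.1.1: not wholly obtained. → 3%.
Line C: passenger car → 8.1; diesel-engined → 8.1.3; g.v.w. 7 t → 8.1.3.3. Scheduled 27%. No special measure applies. → 27%.
Sum: 32% + 3% + 27% = 62%.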